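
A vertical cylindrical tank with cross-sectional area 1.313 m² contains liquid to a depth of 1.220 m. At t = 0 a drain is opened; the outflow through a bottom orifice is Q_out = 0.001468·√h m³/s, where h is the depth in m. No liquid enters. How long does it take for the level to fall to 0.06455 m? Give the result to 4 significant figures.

With no inflow, A dh/dt = −0.001468 √h.
Separate and integrate: 2(√h − √h₀) = −(0.001468/A) t.
t = 2A(√h₀ − √h)/0.001468 = 2·1.313·(√1.220 − √0.06455)/0.001468
  = 2.62600 × (1.10454 − 0.254067) / 0.001468 = 1521.34 s.

1521 s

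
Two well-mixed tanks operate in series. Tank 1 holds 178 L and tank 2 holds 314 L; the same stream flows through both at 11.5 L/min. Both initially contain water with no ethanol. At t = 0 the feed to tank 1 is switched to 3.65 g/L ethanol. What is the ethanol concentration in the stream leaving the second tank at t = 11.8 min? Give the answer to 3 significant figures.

Species balance on tank i: dCᵢ/dt = (Cᵢ₋₁ − Cᵢ)/τᵢ with τᵢ = Vᵢ/Q.
τ₁ = 178/11.5 = 15.478 min; τ₂ = 314/11.5 = 27.304 min.
Solving the cascade with C₁(0)=C₂(0)=0 gives C₂(t) = C_in[1 − (τ₁ e^(−t/τ₁) − τ₂ e^(−t/τ₂))/(τ₁ − τ₂)].
At t = 11.8: e^(−t/τ₁) = 0.46656, e^(−t/τ₂) = 0.64910.
C₂ = 3.65·[1 − (15.478·0.46656 − 27.304·0.64910)/(-11.826)] = 3.65·0.11199 = 0.40876 g/L.

0.409 g/L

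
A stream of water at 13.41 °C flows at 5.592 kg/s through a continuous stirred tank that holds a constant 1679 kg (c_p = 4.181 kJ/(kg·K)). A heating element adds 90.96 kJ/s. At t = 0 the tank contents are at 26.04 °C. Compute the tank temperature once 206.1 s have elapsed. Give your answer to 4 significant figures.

Heat balance on the well-mixed liquid: M c_p dT/dt = ṁ c_p (T_in − T) + 90.96.
τ = M/ṁ = 300.250 s; T_ss = T_in + Q̇/(ṁ c_p) = 13.41 + 90.96/(5.592·4.181) = 17.3005 °C.
Solution: T(t) = T_ss + (T₀ − T_ss) e^(−t/τ).
T(206.1) = 17.3005 + (8.73952)·e^(−206.1/300.250) = 17.3005 + (8.73952)·0.503371 = 21.6997 °C.

21.70 °C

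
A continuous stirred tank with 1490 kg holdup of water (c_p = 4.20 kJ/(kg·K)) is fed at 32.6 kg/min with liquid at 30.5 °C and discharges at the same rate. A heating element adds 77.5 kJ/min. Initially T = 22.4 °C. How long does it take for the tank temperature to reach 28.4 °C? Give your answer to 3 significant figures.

53.9 min

Heat balance on the well-mixed liquid: M c_p dT/dt = ṁ c_p (T_in − T) + 77.5.
τ = M/ṁ = 45.706 min; T_ss = T_in + Q̇/(ṁ c_p) = 31.066 °C.
T(t) = T_ss + (T₀ − T_ss) e^(−t/τ). Set T = 28.4:
e^(−t/τ) = (28.4 − 31.066)/(22.4 − 31.066) = 0.30764
t = −45.706 · ln(0.30764) = 53.879 min.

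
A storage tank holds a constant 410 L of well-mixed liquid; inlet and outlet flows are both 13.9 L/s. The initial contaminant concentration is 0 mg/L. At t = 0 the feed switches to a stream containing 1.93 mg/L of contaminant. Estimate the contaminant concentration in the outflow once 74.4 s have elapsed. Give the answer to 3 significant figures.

1.78 mg/L

Mass balance on the solute (V constant): V dC/dt = Q(C_in − C).
Rewrite as dC/dt + C/τ = C_in/τ, τ = V/Q = 29.496 s.
This is linear first-order; C(t) = C_in + (C₀ − C_in) e^(−t/τ).
C(74.4) = 1.93 + (0 − 1.93)·e^(−74.4/29.496) = 1.93 + (-1.9300)·0.080271 = 1.7751 mg/L.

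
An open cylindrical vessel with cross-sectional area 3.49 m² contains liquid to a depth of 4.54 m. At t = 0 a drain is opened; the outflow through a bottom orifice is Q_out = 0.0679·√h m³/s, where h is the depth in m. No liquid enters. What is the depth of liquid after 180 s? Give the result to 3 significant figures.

A dh/dt = −Q_out = −0.0679 √h.
∫ h^(−1/2) dh = −(0.0679/A) ∫ dt, giving 2√h = 2√h₀ − (0.0679/A) t.
√h = √4.54 − 0.0679·180/(2·3.49) = 2.1307 − 1.7510 = 0.37972.
h = 0.37972² = 0.14419 m.

0.144 m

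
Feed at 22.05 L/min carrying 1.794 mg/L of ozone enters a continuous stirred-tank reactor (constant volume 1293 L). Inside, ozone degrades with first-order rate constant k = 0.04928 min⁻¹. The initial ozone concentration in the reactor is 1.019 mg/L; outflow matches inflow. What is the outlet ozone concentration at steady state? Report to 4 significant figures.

Accumulation = in − out − consumed: V dC/dt = Q C_in − Q C − k V C.
At steady state: 0 = Q C_in − (Q + kV) C_ss, so C_ss = Q C_in/(Q + kV).
C_ss = 22.05·1.794/(22.05 + 0.04928·1293) = 39.5577/85.7690 = 0.461212 mg/L.

0.4612 mg/L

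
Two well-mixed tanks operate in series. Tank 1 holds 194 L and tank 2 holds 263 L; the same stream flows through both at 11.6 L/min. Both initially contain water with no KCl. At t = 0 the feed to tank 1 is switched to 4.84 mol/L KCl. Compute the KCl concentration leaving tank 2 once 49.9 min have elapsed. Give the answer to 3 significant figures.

Time constants: τᵢ = Vᵢ/Q for each well-mixed tank.
τ₁ = 194/11.6 = 16.724 min; τ₂ = 263/11.6 = 22.672 min.
Tank 1: C₁ = C_in(1 − e^(−t/τ₁)). Tank 2 (τ₁ ≠ τ₂): C₂ = C_in[1 − (τ₁ e^(−t/τ₁) − τ₂ e^(−t/τ₂))/(τ₁ − τ₂)].
At t = 49.9: e^(−t/τ₁) = 0.050605, e^(−t/τ₂) = 0.11070.
C₂ = 4.84·[1 − (16.724·0.050605 − 22.672·0.11070)/(-5.9483)] = 4.84·0.72033 = 3.4864 mol/L.

3.49 mol/L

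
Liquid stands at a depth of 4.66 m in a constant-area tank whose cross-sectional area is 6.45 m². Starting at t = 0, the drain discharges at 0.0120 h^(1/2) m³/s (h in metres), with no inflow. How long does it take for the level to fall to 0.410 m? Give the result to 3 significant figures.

Accumulation of liquid (constant cross-section A): A dh/dt = −0.0120 √h.
∫ h^(−1/2) dh = −(0.0120/A) ∫ dt, giving 2√h = 2√h₀ − (0.0120/A) t.
t = 2A(√h₀ − √h)/0.0120 = 2·6.45·(√4.66 − √0.410)/0.0120
  = 12.900 × (2.1587 − 0.64031) / 0.0120 = 1632.3 s.

1630 s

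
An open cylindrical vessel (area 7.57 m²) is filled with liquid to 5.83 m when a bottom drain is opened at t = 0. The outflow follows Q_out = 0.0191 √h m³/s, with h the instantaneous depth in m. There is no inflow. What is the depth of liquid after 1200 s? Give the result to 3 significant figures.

0.811 m

Unsteady balance on liquid volume: A dh/dt = −0.0191 √h.
This is separable: 2 d(√h)/dt = −0.0191/A, so √h = √h₀ − (0.0191/(2A)) t.
√h = √5.83 − 0.0191·1200/(2·7.57) = 2.4145 − 1.5139 = 0.90067.
h = 0.90067² = 0.81120 m.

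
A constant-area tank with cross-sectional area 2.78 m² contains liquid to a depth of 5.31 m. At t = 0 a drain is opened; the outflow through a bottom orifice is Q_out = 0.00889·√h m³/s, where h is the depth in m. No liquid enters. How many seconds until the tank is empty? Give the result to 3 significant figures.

With no inflow, A dh/dt = −0.00889 √h.
∫ h^(−1/2) dh = −(0.00889/A) ∫ dt, giving 2√h = 2√h₀ − (0.00889/A) t.
Set h = 0: 2√h₀ = (0.00889/A) t_empty ⇒ t_empty = 2A√h₀/0.00889.
t_empty = 2·2.78·√5.31/0.00889 = 5.5600·2.3043/0.00889 = 1441.2 s.

1440 s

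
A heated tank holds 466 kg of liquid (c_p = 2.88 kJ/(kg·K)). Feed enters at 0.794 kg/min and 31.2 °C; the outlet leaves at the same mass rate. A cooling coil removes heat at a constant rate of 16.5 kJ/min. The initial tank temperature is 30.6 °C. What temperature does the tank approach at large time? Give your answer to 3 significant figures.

Heat balance on the well-mixed liquid: M c_p dT/dt = ṁ c_p (T_in − T) − 16.5.
At steady state dT/dt = 0 ⇒ T_ss = T_in − Q̇/(ṁ c_p) = 31.2 − 16.5/(0.794·2.88) = 23.984 °C.

24.0 °C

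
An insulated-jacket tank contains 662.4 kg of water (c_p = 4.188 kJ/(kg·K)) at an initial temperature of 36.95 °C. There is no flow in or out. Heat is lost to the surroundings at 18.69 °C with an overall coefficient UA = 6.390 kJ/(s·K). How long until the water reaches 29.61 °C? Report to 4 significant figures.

M c_p dT/dt = −UA(T − T_amb).
τ = M c_p/UA = 434.136 s; T_ss = T_amb = 18.6900 °C.
T(t) = T_ss + (T₀ − T_ss)e^(−t/τ); set T = 29.61:
t = −τ ln[(T − T_ss)/(T₀ − T_ss)] = −434.136 · ln(0.598028) = 223.197 s.

223.2 s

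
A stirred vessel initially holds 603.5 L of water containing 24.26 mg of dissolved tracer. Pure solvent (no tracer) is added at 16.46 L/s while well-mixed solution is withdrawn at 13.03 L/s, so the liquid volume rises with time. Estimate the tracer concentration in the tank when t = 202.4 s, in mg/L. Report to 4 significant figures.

Let m(t) be the amount of tracer. Volume: V(t) = V₀ + (Q_in − Q_out) t = 603.5 + 3.43000 t; V(202.4) = 1297.73 L.
Solute balance: dm/dt = 0 − Q_out C = −Q_out m/V(t).
Separate: dm/m = −Q_out dt/V(t) ⇒ ln(m/m₀) = −(Q_out/(Q_in−Q_out)) ln(V/V₀).
m = m₀ (V₀/V)^(Q_out/(Q_in−Q_out)) = 24.26 × (603.5/1297.73)^(3.79883) = 1.32358 mg.
C = m/V = 1.32358/1297.73 = 0.00101992 mg/L.

0.001020 mg/L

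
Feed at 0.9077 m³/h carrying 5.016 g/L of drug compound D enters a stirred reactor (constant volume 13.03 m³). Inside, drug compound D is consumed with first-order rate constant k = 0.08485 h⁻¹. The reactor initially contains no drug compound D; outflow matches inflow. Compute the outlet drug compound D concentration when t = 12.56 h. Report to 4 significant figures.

Species balance: V dC/dt = Q C_in − Q C − k V C.
dC/dt = (Q/V) C_in − (Q/V + k) C; effective rate a = Q/V + k = 0.0696623 + 0.08485 = 0.154512 h⁻¹.
C_ss = Q C_in/(Q + kV) = 2.26148 g/L; C(t) = C_ss + (C₀ − C_ss) e^(−a t).
C(12.56) = 2.26148 + (-2.26148)·e^(−0.154512·12.56) = 2.26148 + (-2.26148)·0.143607 = 1.93671 g/L.

1.937 g/L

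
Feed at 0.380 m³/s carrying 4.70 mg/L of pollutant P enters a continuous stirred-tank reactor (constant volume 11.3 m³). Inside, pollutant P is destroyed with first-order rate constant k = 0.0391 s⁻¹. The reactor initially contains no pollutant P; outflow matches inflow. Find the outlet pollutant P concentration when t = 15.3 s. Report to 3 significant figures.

1.46 mg/L

V dC/dt = Q(C_in − C) − k V C.
This is linear with rate a = Q/V + k = 0.072728 s⁻¹.
C_ss = Q C_in/(Q + kV) = 2.1732 mg/L; C(t) = C_ss + (C₀ − C_ss) e^(−a t).
C(15.3) = 2.1732 + (-2.1732)·e^(−0.072728·15.3) = 2.1732 + (-2.1732)·0.32866 = 1.4590 mg/L.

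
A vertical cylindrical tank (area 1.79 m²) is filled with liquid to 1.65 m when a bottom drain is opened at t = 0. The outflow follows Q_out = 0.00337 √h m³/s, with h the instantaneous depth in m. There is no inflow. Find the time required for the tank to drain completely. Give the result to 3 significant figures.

1360 s

A dh/dt = −Q_out = −0.00337 √h.
Separate and integrate: 2(√h − √h₀) = −(0.00337/A) t.
Set h = 0: 2√h₀ = (0.00337/A) t_empty ⇒ t_empty = 2A√h₀/0.00337.
t_empty = 2·1.79·√1.65/0.00337 = 3.5800·1.2845/0.00337 = 1364.6 s.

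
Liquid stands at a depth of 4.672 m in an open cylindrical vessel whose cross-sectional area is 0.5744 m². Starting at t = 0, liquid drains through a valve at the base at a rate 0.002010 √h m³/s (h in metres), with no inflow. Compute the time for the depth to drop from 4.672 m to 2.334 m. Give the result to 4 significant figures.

Volume balance on the tank: A dh/dt = −0.002010 √h.
Separate and integrate: 2(√h − √h₀) = −(0.002010/A) t.
t = 2A(√h₀ − √h)/0.002010 = 2·0.5744·(√4.672 − √2.334)/0.002010
  = 1.14880 × (2.16148 − 1.52774) / 0.002010 = 362.208 s.

362.2 s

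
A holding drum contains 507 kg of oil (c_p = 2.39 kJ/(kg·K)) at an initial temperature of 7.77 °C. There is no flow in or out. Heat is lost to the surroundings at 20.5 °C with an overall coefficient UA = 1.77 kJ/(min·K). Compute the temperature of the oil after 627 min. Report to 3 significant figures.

M c_p dT/dt = −UA(T − T_amb).
dT/dt = (T_ss − T)/τ with T_ss = T_amb = 20.500 °C, τ = M c_p/UA = 507·2.39/1.77 = 684.59 min.
Solution: T(t) = T_ss + (T₀ − T_ss) e^(−t/τ).
T(627) = 20.500 + (-12.730)·0.40017 = 15.406 °C.

15.4 °C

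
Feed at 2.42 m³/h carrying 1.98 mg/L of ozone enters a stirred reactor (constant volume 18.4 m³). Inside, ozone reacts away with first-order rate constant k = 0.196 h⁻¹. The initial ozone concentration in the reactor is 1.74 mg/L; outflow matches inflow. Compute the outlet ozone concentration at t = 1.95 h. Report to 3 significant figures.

1.29 mg/L

Species balance: V dC/dt = Q C_in − Q C − k V C.
This is linear with rate a = Q/V + k = 0.32752 h⁻¹.
C_ss = Q C_in/(Q + kV) = 0.79510 mg/L; C(t) = C_ss + (C₀ − C_ss) e^(−a t).
C(1.95) = 0.79510 + (0.94490)·e^(−0.32752·1.95) = 0.79510 + (0.94490)·0.52800 = 1.2940 mg/L.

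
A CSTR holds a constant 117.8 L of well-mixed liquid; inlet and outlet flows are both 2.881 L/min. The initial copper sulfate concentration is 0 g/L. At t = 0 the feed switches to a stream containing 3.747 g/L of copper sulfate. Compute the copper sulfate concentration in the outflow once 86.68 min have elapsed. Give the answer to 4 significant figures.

3.297 g/L

Unsteady species balance (constant V, well mixed): V dC/dt = Q(C_in − C).
Rewrite as dC/dt + C/τ = C_in/τ, τ = V/Q = 40.8886 min.
C approaches C_in exponentially: C(t) = C_in + (C₀ − C_in) e^(−t/τ).
C(86.68) = 3.747 + (0 − 3.747)·e^(−86.68/40.8886) = 3.747 + (-3.74700)·0.120043 = 3.29720 g/L.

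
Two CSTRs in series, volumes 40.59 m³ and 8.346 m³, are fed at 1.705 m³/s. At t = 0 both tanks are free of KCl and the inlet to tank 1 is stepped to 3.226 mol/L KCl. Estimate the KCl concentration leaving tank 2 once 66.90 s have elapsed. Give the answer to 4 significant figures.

Each tank obeys Vᵢ dCᵢ/dt = Q(Cᵢ₋₁ − Cᵢ), so τᵢ = Vᵢ/Q.
τ₁ = 40.59/1.705 = 23.8065 s; τ₂ = 8.346/1.705 = 4.89501 s.
Solving the cascade with C₁(0)=C₂(0)=0 gives C₂(t) = C_in[1 − (τ₁ e^(−t/τ₁) − τ₂ e^(−t/τ₂))/(τ₁ − τ₂)].
At t = 66.90: e^(−t/τ₁) = 0.0601952, e^(−t/τ₂) = 1.16014e-06.
C₂ = 3.226·[1 − (23.8065·0.0601952 − 4.89501·1.16014e-06)/(18.9114)] = 3.226·0.924224 = 2.98155 mol/L.

2.982 mol/L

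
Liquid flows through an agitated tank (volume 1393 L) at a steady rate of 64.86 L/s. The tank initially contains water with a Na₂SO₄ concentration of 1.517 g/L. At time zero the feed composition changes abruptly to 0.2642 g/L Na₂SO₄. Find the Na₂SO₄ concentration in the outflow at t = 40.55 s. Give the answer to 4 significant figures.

0.4538 g/L

Accumulation = in − out for the solute gives V dC/dt = Q(C_in − C).
Rewrite as dC/dt + C/τ = C_in/τ, τ = V/Q = 21.4770 s.
Integrating: C(t) = C_in + (C₀ − C_in) e^(−t/τ).
C(40.55) = 0.2642 + (1.517 − 0.2642)·e^(−40.55/21.4770) = 0.2642 + (1.25280)·0.151365 = 0.453830 g/L.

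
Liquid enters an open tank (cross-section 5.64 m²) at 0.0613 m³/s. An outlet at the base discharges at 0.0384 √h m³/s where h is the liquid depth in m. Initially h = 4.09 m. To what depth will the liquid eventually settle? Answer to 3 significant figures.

Level balance: A dh/dt = 0.0613 − 0.0384 √h. Setting dh/dt = 0:
Q_in = 0.0384 √h_ss ⇒ √h_ss = 0.0613/0.0384 = 1.5964.
h_ss = 1.5964² = 2.5483 m. (Since h₀ = 4.09 m > h_ss, the level will fall toward this value.)

2.55 m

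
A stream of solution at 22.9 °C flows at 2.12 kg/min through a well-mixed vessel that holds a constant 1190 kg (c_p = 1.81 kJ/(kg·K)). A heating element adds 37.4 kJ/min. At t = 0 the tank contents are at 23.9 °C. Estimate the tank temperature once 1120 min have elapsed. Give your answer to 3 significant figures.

31.5 °C

Unsteady energy balance on the tank contents: M c_p dT/dt = ṁ c_p (T_in − T) + 37.4.
τ = M/ṁ = 561.32 min; T_ss = T_in + Q̇/(ṁ c_p) = 22.9 + 37.4/(2.12·1.81) = 32.647 °C.
Solution: T(t) = T_ss + (T₀ − T_ss) e^(−t/τ).
T(1120) = 32.647 + (-8.7467)·e^(−1120/561.32) = 32.647 + (-8.7467)·0.13597 = 31.457 °C.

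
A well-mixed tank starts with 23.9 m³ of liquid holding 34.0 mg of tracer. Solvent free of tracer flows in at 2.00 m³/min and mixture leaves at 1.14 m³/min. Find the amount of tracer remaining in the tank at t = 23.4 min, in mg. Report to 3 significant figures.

15.1 mg

Total volume: dV/dt = Q_in − Q_out = 0.86000 m³/min, so V(t) = 23.9 + 0.86000 t and V(23.4) = 44.024 m³.
Solute balance: dm/dt = 0 − Q_out C = −Q_out m/V(t).
Separate: dm/m = −Q_out dt/V(t) ⇒ ln(m/m₀) = −(Q_out/(Q_in−Q_out)) ln(V/V₀).
m = m₀ (V₀/V)^(Q_out/(Q_in−Q_out)) = 34.0 × (23.9/44.024)^(1.3256) = 15.129 mg.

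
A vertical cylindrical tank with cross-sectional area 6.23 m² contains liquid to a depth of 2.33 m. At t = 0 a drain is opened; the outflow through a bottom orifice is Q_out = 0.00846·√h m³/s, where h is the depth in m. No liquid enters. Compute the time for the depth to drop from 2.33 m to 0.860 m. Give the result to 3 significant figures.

Unsteady balance on liquid volume: A dh/dt = −0.00846 √h.
This is separable: 2 d(√h)/dt = −0.00846/A, so √h = √h₀ − (0.00846/(2A)) t.
t = 2A(√h₀ − √h)/0.00846 = 2·6.23·(√2.33 − √0.860)/0.00846
  = 12.460 × (1.5264 − 0.92736) / 0.00846 = 882.32 s.

882 s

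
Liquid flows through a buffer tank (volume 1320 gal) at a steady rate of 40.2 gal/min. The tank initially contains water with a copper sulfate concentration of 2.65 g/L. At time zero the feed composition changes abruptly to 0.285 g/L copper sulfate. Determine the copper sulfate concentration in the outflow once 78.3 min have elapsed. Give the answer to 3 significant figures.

0.503 g/L

Transient balance on the dissolved component: V dC/dt = Q(C_in − C).
Rewrite as dC/dt + C/τ = C_in/τ, τ = V/Q = 32.836 min.
Integrating: C(t) = C_in + (C₀ − C_in) e^(−t/τ).
C(78.3) = 0.285 + (2.65 − 0.285)·e^(−78.3/32.836) = 0.285 + (2.3650)·0.092127 = 0.50288 g/L.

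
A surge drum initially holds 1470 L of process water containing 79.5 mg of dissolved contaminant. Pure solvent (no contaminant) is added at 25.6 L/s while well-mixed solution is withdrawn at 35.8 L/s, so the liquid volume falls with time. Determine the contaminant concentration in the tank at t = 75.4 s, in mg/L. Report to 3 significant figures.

Total volume: dV/dt = Q_in − Q_out = -10.200 L/s, so V(t) = 1470 − 10.200 t and V(75.4) = 700.92 L.
Species balance (pure solvent in): dm/dt = −Q_out · m/V(t).
dm/m = −Q_out dt/(V₀ − 10.200 t); integrating gives ln(m/m₀) = −(Q_out/(Q_in−Q_out)) ln(V/V₀).
m = m₀ (V₀/V)^(Q_out/(Q_in−Q_out)) = 79.5 × (1470/700.92)^(-3.5098) = 5.9080 mg.
C = m/V = 5.9080/700.92 = 0.0084290 mg/L.

0.00843 mg/L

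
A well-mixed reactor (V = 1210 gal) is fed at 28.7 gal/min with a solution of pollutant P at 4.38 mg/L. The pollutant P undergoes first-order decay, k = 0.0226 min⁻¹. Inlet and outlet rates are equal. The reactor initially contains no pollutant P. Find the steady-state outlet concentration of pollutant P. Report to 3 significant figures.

V dC/dt = Q(C_in − C) − k V C.
At steady state: 0 = Q C_in − (Q + kV) C_ss, so C_ss = Q C_in/(Q + kV).
C_ss = 28.7·4.38/(28.7 + 0.0226·1210) = 125.71/56.046 = 2.2429 mg/L.

2.24 mg/L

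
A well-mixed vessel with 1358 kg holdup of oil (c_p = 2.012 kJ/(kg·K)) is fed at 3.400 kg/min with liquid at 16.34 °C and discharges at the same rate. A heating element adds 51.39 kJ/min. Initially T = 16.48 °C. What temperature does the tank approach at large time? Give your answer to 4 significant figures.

M c_p dT/dt = ṁ c_p (T_in − T) + Q̇.
At steady state dT/dt = 0 ⇒ T_ss = T_in + Q̇/(ṁ c_p) = 16.34 + 51.39/(3.400·2.012) = 23.8523 °C.

23.85 °C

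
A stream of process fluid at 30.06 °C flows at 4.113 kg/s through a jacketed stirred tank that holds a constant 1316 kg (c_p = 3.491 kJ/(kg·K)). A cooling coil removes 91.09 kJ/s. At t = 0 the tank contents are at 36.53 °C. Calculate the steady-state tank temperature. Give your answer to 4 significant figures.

23.72 °C

M c_p dT/dt = ṁ c_p (T_in − T) − Q̇.
At steady state dT/dt = 0 ⇒ T_ss = T_in − Q̇/(ṁ c_p) = 30.06 − 91.09/(4.113·3.491) = 23.7160 °C.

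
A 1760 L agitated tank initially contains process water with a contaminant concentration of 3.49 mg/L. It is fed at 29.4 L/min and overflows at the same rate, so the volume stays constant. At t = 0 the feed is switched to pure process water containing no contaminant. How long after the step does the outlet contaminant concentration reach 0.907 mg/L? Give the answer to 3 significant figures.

Species balance: V dC/dt = Q(C_in − C) ⇒ τ = V/Q = 59.864 min.
C(t) = C_in + (C₀ − C_in) e^(−t/τ). Set C = 0.907 and solve for t:
e^(−t/τ) = (C − C_in)/(C₀ − C_in) = (0.907 − 0)/(3.49 − 0) = 0.25989
t = −τ ln(…) = 59.864 × 1.3475 = 80.668 min.

80.7 min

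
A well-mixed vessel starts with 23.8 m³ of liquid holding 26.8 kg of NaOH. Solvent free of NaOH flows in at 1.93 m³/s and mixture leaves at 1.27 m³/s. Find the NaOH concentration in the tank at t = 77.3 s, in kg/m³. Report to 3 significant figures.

0.0395 kg/m³

Total volume: dV/dt = Q_in − Q_out = 0.66000 m³/s, so V(t) = 23.8 + 0.66000 t and V(77.3) = 74.818 m³.
No NaOH enters, so dm/dt = −Q_out · (m/V).
dm/m = −Q_out dt/(V₀ + 0.66000 t); integrating gives ln(m/m₀) = −(Q_out/(Q_in−Q_out)) ln(V/V₀).
m = m₀ (V₀/V)^(Q_out/(Q_in−Q_out)) = 26.8 × (23.8/74.818)^(1.9242) = 2.9577 kg.
C = m/V = 2.9577/74.818 = 0.039533 kg/m³.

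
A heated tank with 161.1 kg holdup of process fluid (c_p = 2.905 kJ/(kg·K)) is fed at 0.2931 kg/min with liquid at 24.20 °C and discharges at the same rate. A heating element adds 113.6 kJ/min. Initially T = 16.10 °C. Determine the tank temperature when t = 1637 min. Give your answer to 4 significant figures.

M c_p dT/dt = ṁ c_p (T_in − T) + Q̇.
Rearrange: dT/dt = (T_ss − T)/τ with τ = M/ṁ = 549.642 min and T_ss = T_in + Q̇/(ṁ c_p) = 157.619 °C.
Solution: T(t) = T_ss + (T₀ − T_ss) e^(−t/τ).
T(1637) = 157.619 + (-141.519)·e^(−1637/549.642) = 157.619 + (-141.519)·0.0508791 = 150.418 °C.

150.4 °C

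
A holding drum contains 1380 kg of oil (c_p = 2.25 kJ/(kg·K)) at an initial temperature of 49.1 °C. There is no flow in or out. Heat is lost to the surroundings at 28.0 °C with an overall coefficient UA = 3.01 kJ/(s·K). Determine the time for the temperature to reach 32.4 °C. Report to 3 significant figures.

1620 s

Lumped-capacitance energy balance: M c_p dT/dt = UA(T_amb − T).
τ = M c_p/UA = 1031.6 s; T_ss = T_amb = 28.000 °C.
T(t) = T_ss + (T₀ − T_ss)e^(−t/τ); set T = 32.4:
t = −τ ln[(T − T_ss)/(T₀ − T_ss)] = −1031.6 · ln(0.20853) = 1617.1 s.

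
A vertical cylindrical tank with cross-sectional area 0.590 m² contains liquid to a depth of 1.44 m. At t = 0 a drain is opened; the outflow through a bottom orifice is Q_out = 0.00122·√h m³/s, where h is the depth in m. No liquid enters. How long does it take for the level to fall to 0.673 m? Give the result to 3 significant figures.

Volume balance on the tank: A dh/dt = −0.00122 √h.
∫ h^(−1/2) dh = −(0.00122/A) ∫ dt, giving 2√h = 2√h₀ − (0.00122/A) t.
t = 2A(√h₀ − √h)/0.00122 = 2·0.590·(√1.44 − √0.673)/0.00122
  = 1.1800 × (1.2000 − 0.82037) / 0.00122 = 367.19 s.

367 s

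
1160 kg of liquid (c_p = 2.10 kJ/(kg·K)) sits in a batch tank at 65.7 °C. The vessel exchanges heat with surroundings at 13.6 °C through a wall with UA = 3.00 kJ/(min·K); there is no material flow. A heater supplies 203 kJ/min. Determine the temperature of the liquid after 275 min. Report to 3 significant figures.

First-law balance (no shaft work): M c_p dT/dt = −UA(T − T_amb) + Q̇.
dT/dt = (T_ss − T)/τ with T_ss = T_amb + Q̇/UA = 13.6 + 203/3.00 = 81.267 °C, τ = M c_p/UA = 1160·2.10/3.00 = 812.00 min.
Integrating: T(t) = T_ss + (T₀ − T_ss) e^(−t/τ).
T(275) = 81.267 + (-15.567)·0.71272 = 70.172 °C.

70.2 °C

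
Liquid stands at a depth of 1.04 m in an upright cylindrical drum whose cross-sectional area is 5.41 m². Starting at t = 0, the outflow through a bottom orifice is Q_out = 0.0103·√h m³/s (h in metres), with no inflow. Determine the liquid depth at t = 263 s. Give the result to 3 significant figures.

0.592 m

With no inflow, A dh/dt = −0.0103 √h.
This is separable: 2 d(√h)/dt = −0.0103/A, so √h = √h₀ − (0.0103/(2A)) t.
√h = √1.04 − 0.0103·263/(2·5.41) = 1.0198 − 0.25036 = 0.76944.
h = 0.76944² = 0.59204 m.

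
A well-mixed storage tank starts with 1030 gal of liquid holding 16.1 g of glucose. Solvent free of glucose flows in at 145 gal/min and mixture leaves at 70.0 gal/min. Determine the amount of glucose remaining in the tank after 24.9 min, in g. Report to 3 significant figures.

Total volume: dV/dt = Q_in − Q_out = 75.000 gal/min, so V(t) = 1030 + 75.000 t and V(24.9) = 2897.5 gal.
Solute balance: dm/dt = 0 − Q_out C = −Q_out m/V(t).
dm/m = −Q_out dt/(V₀ + 75.000 t); integrating gives ln(m/m₀) = −(Q_out/(Q_in−Q_out)) ln(V/V₀).
m = m₀ (V₀/V)^(Q_out/(Q_in−Q_out)) = 16.1 × (1030/2897.5)^(0.93333) = 6.1318 g.

6.13 g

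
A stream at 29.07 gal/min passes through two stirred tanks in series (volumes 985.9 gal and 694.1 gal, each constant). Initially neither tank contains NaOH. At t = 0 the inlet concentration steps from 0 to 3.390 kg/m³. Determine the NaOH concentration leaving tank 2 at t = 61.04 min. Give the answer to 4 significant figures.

2.122 kg/m³

Each tank obeys Vᵢ dCᵢ/dt = Q(Cᵢ₋₁ − Cᵢ), so τᵢ = Vᵢ/Q.
τ₁ = 985.9/29.07 = 33.9147 min; τ₂ = 694.1/29.07 = 23.8768 min.
Tank 1: C₁ = C_in(1 − e^(−t/τ₁)). Tank 2 (τ₁ ≠ τ₂): C₂ = C_in[1 − (τ₁ e^(−t/τ₁) − τ₂ e^(−t/τ₂))/(τ₁ − τ₂)].
At t = 61.04: e^(−t/τ₁) = 0.165330, e^(−t/τ₂) = 0.0775796.
C₂ = 3.390·[1 − (33.9147·0.165330 − 23.8768·0.0775796)/(10.0378)] = 3.390·0.625939 = 2.12193 kg/m³.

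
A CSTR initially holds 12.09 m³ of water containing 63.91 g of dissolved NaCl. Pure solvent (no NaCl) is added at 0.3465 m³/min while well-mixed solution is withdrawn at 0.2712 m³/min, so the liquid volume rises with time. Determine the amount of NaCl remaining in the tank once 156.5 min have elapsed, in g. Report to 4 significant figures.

5.512 g

Total volume: dV/dt = Q_in − Q_out = 0.0753000 m³/min, so V(t) = 12.09 + 0.0753000 t and V(156.5) = 23.8744 m³.
Solute balance: dm/dt = 0 − Q_out C = −Q_out m/V(t).
dm/m = −Q_out dt/(V₀ + 0.0753000 t); integrating gives ln(m/m₀) = −(Q_out/(Q_in−Q_out)) ln(V/V₀).
m = m₀ (V₀/V)^(Q_out/(Q_in−Q_out)) = 63.91 × (12.09/23.8744)^(3.60159) = 5.51153 g.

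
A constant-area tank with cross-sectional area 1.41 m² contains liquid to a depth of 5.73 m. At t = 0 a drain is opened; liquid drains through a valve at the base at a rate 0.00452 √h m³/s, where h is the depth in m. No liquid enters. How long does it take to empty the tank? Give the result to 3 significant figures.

A dh/dt = −Q_out = −0.00452 √h.
This is separable: 2 d(√h)/dt = −0.00452/A, so √h = √h₀ − (0.00452/(2A)) t.
Tank is empty when √h = 0: t_empty = 2A√h₀/0.00452.
t_empty = 2·1.41·√5.73/0.00452 = 2.8200·2.3937/0.00452 = 1493.4 s.

1490 s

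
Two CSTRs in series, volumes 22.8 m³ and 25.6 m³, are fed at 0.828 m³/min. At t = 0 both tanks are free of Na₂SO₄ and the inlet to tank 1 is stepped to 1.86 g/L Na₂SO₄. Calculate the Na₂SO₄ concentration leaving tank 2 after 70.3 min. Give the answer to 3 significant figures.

1.29 g/L

Time constants: τᵢ = Vᵢ/Q for each well-mixed tank.
τ₁ = 22.8/0.828 = 27.536 min; τ₂ = 25.6/0.828 = 30.918 min.
Solving the cascade with C₁(0)=C₂(0)=0 gives C₂(t) = C_in[1 − (τ₁ e^(−t/τ₁) − τ₂ e^(−t/τ₂))/(τ₁ − τ₂)].
At t = 70.3: e^(−t/τ₁) = 0.077848, e^(−t/τ₂) = 0.10292.
C₂ = 1.86·[1 − (27.536·0.077848 − 30.918·0.10292)/(-3.3816)] = 1.86·0.69288 = 1.2888 g/L.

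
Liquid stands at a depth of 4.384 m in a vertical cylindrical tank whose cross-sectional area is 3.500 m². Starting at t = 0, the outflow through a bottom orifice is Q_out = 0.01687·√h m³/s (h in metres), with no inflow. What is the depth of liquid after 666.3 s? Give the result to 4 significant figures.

With no inflow, A dh/dt = −0.01687 √h.
This is separable: 2 d(√h)/dt = −0.01687/A, so √h = √h₀ − (0.01687/(2A)) t.
√h = √4.384 − 0.01687·666.3/(2·3.500) = 2.09380 − 1.60578 = 0.488017.
h = 0.488017² = 0.238161 m.

0.2382 m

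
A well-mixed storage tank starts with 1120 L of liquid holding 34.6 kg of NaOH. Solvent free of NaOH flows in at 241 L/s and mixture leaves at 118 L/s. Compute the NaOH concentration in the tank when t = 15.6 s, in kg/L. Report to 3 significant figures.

0.00437 kg/L

Let m(t) be the amount of NaOH. Volume: V(t) = V₀ + (Q_in − Q_out) t = 1120 + 123.00 t; V(15.6) = 3038.8 L.
Species balance (pure solvent in): dm/dt = −Q_out · m/V(t).
dm/m = −Q_out dt/(V₀ + 123.00 t); integrating gives ln(m/m₀) = −(Q_out/(Q_in−Q_out)) ln(V/V₀).
m = m₀ (V₀/V)^(Q_out/(Q_in−Q_out)) = 34.6 × (1120/3038.8)^(0.95935) = 13.280 kg.
C = m/V = 13.280/3038.8 = 0.0043703 kg/L.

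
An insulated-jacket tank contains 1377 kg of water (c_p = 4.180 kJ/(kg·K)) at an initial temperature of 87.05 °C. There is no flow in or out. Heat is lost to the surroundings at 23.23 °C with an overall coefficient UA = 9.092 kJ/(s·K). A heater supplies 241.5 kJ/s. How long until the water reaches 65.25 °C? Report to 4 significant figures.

Lumped-capacitance energy balance: M c_p dT/dt = UA(T_amb − T) + Q̇.
τ = M c_p/UA = 633.069 s; T_ss = T_amb + Q̇/UA = 23.23 + 241.5/9.092 = 49.7918 °C.
T(t) = T_ss + (T₀ − T_ss)e^(−t/τ); set T = 65.25:
t = −τ ln[(T − T_ss)/(T₀ − T_ss)] = −633.069 · ln(0.414894) = 556.931 s.

556.9 s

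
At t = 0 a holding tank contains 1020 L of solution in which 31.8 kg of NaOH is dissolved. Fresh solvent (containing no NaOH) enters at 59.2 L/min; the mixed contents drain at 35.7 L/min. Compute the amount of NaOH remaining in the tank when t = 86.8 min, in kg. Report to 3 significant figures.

Let m(t) be the amount of NaOH. Volume: V(t) = V₀ + (Q_in − Q_out) t = 1020 + 23.500 t; V(86.8) = 3059.8 L.
Species balance (pure solvent in): dm/dt = −Q_out · m/V(t).
dm/m = −Q_out dt/(V₀ + 23.500 t); integrating gives ln(m/m₀) = −(Q_out/(Q_in−Q_out)) ln(V/V₀).
m = m₀ (V₀/V)^(Q_out/(Q_in−Q_out)) = 31.8 × (1020/3059.8)^(1.5191) = 5.9931 kg.

5.99 kg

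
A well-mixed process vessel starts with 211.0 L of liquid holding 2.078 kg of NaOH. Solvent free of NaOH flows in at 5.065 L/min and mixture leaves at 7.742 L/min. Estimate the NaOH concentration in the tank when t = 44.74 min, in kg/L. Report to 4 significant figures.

Let m(t) be the amount of NaOH. Volume: V(t) = V₀ + (Q_in − Q_out) t = 211.0 − 2.67700 t; V(44.74) = 91.2310 L.
Solute balance: dm/dt = 0 − Q_out C = −Q_out m/V(t).
dm/m = −Q_out dt/(V₀ − 2.67700 t); integrating gives ln(m/m₀) = −(Q_out/(Q_in−Q_out)) ln(V/V₀).
m = m₀ (V₀/V)^(Q_out/(Q_in−Q_out)) = 2.078 × (211.0/91.2310)^(-2.89204) = 0.183881 kg.
C = m/V = 0.183881/91.2310 = 0.00201555 kg/L.

0.002016 kg/L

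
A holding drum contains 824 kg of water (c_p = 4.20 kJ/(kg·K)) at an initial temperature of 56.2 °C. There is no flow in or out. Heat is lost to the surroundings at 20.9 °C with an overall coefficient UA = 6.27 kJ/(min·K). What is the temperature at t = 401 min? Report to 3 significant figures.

38.0 °C

Lumped-capacitance energy balance: M c_p dT/dt = UA(T_amb − T).
dT/dt = (T_ss − T)/τ with T_ss = T_amb = 20.900 °C, τ = M c_p/UA = 824·4.20/6.27 = 551.96 min.
Solution: T(t) = T_ss + (T₀ − T_ss) e^(−t/τ).
T(401) = 20.900 + (35.300)·0.48360 = 37.971 °C.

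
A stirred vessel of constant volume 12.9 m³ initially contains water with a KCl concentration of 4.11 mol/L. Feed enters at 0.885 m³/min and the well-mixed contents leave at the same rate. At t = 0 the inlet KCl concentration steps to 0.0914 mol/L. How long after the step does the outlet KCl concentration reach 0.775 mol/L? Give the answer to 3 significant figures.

Transient balance on the dissolved component: V dC/dt = Q(C_in − C), so τ = V/Q = 14.576 min.
C(t) = C_in + (C₀ − C_in) e^(−t/τ). Set C = 0.775 and solve for t:
e^(−t/τ) = (C − C_in)/(C₀ − C_in) = (0.775 − 0.0914)/(4.11 − 0.0914) = 0.17011
t = −τ ln(…) = 14.576 × 1.7713 = 25.819 min.

25.8 min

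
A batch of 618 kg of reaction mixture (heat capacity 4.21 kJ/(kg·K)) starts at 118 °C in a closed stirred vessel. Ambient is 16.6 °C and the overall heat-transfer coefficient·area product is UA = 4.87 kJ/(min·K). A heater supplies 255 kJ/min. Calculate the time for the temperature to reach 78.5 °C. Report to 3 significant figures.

875 min

M c_p dT/dt = −UA(T − T_amb) + Q̇.
τ = M c_p/UA = 534.25 min; T_ss = T_amb + Q̇/UA = 16.6 + 255/4.87 = 68.961 °C.
T(t) = T_ss + (T₀ − T_ss)e^(−t/τ); set T = 78.5:
t = −τ ln[(T − T_ss)/(T₀ − T_ss)] = −534.25 · ln(0.19451) = 874.70 min.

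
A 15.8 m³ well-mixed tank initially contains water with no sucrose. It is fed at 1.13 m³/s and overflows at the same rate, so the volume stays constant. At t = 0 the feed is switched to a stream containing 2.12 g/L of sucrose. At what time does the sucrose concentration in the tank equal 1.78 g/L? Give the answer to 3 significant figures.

25.6 s

Species balance: V dC/dt = Q(C_in − C) ⇒ τ = V/Q = 13.982 s.
C(t) = C_in + (C₀ − C_in) e^(−t/τ). Set C = 1.78 and solve for t:
e^(−t/τ) = (C − C_in)/(C₀ − C_in) = (1.78 − 2.12)/(0 − 2.12) = 0.16038
t = −τ ln(…) = 13.982 × 1.8302 = 25.591 s.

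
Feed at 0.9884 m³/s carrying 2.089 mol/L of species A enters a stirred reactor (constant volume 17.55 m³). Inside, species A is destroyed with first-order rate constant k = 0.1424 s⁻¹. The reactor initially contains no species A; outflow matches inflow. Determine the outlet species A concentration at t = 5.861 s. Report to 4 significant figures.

0.4073 mol/L

V dC/dt = Q(C_in − C) − k V C.
This is linear with rate a = Q/V + k = 0.198719 s⁻¹.
C_ss = Q C_in/(Q + kV) = 0.592045 mol/L; C(t) = C_ss + (C₀ − C_ss) e^(−a t).
C(5.861) = 0.592045 + (-0.592045)·e^(−0.198719·5.861) = 0.592045 + (-0.592045)·0.312019 = 0.407316 mol/L.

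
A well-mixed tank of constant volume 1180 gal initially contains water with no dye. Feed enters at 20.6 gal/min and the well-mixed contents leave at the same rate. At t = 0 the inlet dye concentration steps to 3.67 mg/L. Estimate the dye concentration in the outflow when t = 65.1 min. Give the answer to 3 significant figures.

Species balance on the tank: V dC/dt = Q(C_in − C).
Rewrite as dC/dt + C/τ = C_in/τ, τ = V/Q = 57.282 min.
Solution: C(t) = C_in + (C₀ − C_in) e^(−t/τ).
C(65.1) = 3.67 + (0 − 3.67)·e^(−65.1/57.282) = 3.67 + (-3.6700)·0.32094 = 2.4921 mg/L.

2.49 mg/L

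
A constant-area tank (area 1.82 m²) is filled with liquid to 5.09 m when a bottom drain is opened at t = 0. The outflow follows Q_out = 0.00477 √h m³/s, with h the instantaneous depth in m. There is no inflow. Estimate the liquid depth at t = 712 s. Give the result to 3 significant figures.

1.75 m

With no inflow, A dh/dt = −0.00477 √h.
This is separable: 2 d(√h)/dt = −0.00477/A, so √h = √h₀ − (0.00477/(2A)) t.
√h = √5.09 − 0.00477·712/(2·1.82) = 2.2561 − 0.93303 = 1.3231.
h = 1.3231² = 1.7505 m.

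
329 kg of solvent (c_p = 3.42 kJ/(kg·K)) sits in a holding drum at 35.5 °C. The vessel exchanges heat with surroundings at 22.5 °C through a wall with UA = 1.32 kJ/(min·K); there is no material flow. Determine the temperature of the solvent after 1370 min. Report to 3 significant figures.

Lumped-capacitance energy balance: M c_p dT/dt = UA(T_amb − T).
dT/dt = (T_ss − T)/τ with T_ss = T_amb = 22.500 °C, τ = M c_p/UA = 329·3.42/1.32 = 852.41 min.
Solution: T(t) = T_ss + (T₀ − T_ss) e^(−t/τ).
T(1370) = 22.500 + (13.000)·0.20045 = 25.106 °C.

25.1 °C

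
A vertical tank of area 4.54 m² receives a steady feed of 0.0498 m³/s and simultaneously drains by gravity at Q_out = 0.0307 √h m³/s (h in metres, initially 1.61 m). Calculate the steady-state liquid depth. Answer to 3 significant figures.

A dh/dt = Q_in − 0.0307 √h. Steady state requires inflow = outflow:
Q_in = 0.0307 √h_ss ⇒ √h_ss = 0.0498/0.0307 = 1.6221.
h_ss = 1.6221² = 2.6314 m. (Since h₀ = 1.61 m < h_ss, the level will rise toward this value.)

2.63 m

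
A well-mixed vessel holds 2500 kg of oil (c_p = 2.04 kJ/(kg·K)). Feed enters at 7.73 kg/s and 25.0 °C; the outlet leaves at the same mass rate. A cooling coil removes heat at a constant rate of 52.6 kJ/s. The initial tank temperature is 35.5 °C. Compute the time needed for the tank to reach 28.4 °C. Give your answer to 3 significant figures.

233 s

First-law balance (no shaft work): M c_p dT/dt = ṁ c_p (T_in − T) − 52.6.
τ = M/ṁ = 323.42 s; T_ss = T_in − Q̇/(ṁ c_p) = 21.664 °C.
T(t) = T_ss + (T₀ − T_ss) e^(−t/τ). Set T = 28.4:
e^(−t/τ) = (28.4 − 21.664)/(35.5 − 21.664) = 0.48683
t = −323.42 · ln(0.48683) = 232.81 s.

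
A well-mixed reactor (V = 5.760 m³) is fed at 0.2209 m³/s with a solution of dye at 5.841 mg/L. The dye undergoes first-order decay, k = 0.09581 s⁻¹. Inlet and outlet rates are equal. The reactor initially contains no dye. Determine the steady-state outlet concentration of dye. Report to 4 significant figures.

1.670 mg/L

V dC/dt = Q(C_in − C) − k V C.
Steady state (dC/dt = 0): C_ss = Q C_in/(Q + kV) = C_in/(1 + kV/Q).
C_ss = 0.2209·5.841/(0.2209 + 0.09581·5.760) = 1.29028/0.772766 = 1.66969 mg/L.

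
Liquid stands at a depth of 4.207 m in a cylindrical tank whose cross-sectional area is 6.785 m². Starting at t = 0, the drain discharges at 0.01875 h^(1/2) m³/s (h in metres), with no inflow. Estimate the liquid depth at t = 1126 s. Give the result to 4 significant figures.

0.2453 m

A dh/dt = −Q_out = −0.01875 √h.
Separate and integrate: 2(√h − √h₀) = −(0.01875/A) t.
√h = √4.207 − 0.01875·1126/(2·6.785) = 2.05110 − 1.55582 = 0.495276.
h = 0.495276² = 0.245298 m.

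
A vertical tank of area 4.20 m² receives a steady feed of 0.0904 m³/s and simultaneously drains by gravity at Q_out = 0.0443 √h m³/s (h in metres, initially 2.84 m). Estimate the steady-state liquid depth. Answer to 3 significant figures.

4.16 m

Level balance: A dh/dt = 0.0904 − 0.0443 √h. Setting dh/dt = 0:
Q_in = 0.0443 √h_ss ⇒ √h_ss = 0.0904/0.0443 = 2.0406.
h_ss = 2.0406² = 4.1642 m. (Since h₀ = 2.84 m < h_ss, the level will rise toward this value.)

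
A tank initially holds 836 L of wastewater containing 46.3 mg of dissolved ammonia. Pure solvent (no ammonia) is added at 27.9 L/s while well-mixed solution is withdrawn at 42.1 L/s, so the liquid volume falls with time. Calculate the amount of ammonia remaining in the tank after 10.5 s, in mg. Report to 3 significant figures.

Let m(t) be the amount of ammonia. Volume: V(t) = V₀ + (Q_in − Q_out) t = 836 − 14.200 t; V(10.5) = 686.90 L.
Solute balance: dm/dt = 0 − Q_out C = −Q_out m/V(t).
Separate: dm/m = −Q_out dt/V(t) ⇒ ln(m/m₀) = −(Q_out/(Q_in−Q_out)) ln(V/V₀).
m = m₀ (V₀/V)^(Q_out/(Q_in−Q_out)) = 46.3 × (836/686.90)^(-2.9648) = 25.861 mg.

25.9 mg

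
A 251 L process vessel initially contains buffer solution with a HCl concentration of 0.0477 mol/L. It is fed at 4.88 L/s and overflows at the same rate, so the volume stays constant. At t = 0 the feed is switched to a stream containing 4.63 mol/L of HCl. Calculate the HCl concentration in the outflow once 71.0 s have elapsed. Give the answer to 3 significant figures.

3.48 mol/L

Unsteady species balance (constant V, well mixed): V dC/dt = Q(C_in − C).
Rewrite as dC/dt + C/τ = C_in/τ, τ = V/Q = 51.434 s.
This is linear first-order; C(t) = C_in + (C₀ − C_in) e^(−t/τ).
C(71.0) = 4.63 + (0.0477 − 4.63)·e^(−71.0/51.434) = 4.63 + (-4.5823)·0.25148 = 3.4777 mol/L.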